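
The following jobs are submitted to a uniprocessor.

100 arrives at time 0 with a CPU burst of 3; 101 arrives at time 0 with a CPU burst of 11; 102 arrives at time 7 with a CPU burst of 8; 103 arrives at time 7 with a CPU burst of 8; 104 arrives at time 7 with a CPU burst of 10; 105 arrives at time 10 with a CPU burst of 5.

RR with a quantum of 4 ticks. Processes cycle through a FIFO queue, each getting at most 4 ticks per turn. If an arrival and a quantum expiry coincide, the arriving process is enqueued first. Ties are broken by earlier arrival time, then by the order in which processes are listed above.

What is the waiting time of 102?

Schedule: | 100 0-3 | 101 3-7 | 102 7-11 | 103 11-15 | 104 15-19 | 101 19-23 | 105 23-27 | 102 27-31 | 103 31-35 | 104 35-39 | 101 39-42 | 105 42-43 | 104 43-45 |
Completion: 100=3  101=42  102=31  103=35  104=45  105=43
Turnaround (C−A): 100=3  101=42  102=24  103=28  104=38  105=33
Waiting(102) = turnaround − burst = 24 − 8 = 16

16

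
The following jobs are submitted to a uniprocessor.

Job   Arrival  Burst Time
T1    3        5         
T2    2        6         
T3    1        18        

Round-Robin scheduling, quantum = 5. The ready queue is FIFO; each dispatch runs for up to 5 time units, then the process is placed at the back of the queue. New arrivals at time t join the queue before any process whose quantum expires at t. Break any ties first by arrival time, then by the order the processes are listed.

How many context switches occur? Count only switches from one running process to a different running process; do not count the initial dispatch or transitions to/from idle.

Schedule: | idle 0-1 | T3 1-6 | T2 6-11 | T1 11-16 | T3 16-21 | T2 21-22 | T3 22-30 |
Completion: T1=16  T2=22  T3=30

5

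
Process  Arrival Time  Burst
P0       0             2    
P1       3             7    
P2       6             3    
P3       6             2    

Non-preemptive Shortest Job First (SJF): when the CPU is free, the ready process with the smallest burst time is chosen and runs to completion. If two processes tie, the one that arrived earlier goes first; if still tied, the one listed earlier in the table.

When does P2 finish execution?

Schedule: | P0 0-2 | idle 2-3 | P1 3-10 | P3 10-12 | P2 12-15 |
Completion: P0=2  P1=10  P2=15  P3=12

15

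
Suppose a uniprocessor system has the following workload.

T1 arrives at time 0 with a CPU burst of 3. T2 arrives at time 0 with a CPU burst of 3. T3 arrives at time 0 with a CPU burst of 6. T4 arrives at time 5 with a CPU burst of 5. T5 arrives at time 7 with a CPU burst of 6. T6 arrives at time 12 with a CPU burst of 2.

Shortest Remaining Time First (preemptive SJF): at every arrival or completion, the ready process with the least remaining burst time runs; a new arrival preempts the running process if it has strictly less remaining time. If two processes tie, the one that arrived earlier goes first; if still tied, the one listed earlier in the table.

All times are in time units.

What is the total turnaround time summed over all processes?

54

Schedule: | T1 0-3 | T2 3-6 | T4 6-11 | T3 11-12 | T6 12-14 | T3 14-19 | T5 19-25 |
Completion: T1=3  T2=6  T3=19  T4=11  T5=25  T6=14
Turnaround (C−A): T1=3  T2=6  T3=19  T4=6  T5=18  T6=2
Turnaround = completion − arrival: T1=3, T2=6, T3=19, T4=6, T5=18, T6=2
Total turnaround = 3 + 6 + 19 + 6 + 18 + 2 = 54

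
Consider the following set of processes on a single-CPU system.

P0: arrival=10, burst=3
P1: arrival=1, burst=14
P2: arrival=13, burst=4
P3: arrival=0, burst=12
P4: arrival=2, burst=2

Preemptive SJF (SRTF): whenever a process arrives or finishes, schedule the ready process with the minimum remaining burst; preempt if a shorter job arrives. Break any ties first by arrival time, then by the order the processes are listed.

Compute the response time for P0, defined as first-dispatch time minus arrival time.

0

Timeline: | P3 0-2 | P4 2-4 | P3 4-10 | P0 10-13 | P3 13-17 | P2 17-21 | P1 21-35 |
Completion: P0=13  P1=35  P2=21  P3=17  P4=4
Response(P0) = first start − arrival = 10 − 10 = 0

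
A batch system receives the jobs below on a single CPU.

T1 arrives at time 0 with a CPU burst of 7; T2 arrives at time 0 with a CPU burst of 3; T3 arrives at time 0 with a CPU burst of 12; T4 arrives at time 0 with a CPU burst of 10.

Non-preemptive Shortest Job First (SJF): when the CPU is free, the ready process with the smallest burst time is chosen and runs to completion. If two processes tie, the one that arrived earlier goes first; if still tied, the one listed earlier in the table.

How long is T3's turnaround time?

Gantt: | T2 0-3 | T1 3-10 | T4 10-20 | T3 20-32 |
Completion: T1=10  T2=3  T3=32  T4=20
Turnaround(T3) = completion − arrival = 32 − 0 = 32

32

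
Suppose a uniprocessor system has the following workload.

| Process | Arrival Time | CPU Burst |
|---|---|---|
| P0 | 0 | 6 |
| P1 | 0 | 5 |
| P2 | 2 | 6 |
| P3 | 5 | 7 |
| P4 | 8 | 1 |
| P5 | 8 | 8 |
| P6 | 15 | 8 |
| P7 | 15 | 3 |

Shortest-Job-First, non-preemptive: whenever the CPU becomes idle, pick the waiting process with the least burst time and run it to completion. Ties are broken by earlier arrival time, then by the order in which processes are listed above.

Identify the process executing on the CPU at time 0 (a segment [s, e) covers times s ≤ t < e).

P1

Timeline: | P1 0-5 | P0 5-11 | P4 11-12 | P2 12-18 | P7 18-21 | P3 21-28 | P5 28-36 | P6 36-44 |
Completion: P0=11  P1=5  P2=18  P3=28  P4=12  P5=36  P6=44  P7=21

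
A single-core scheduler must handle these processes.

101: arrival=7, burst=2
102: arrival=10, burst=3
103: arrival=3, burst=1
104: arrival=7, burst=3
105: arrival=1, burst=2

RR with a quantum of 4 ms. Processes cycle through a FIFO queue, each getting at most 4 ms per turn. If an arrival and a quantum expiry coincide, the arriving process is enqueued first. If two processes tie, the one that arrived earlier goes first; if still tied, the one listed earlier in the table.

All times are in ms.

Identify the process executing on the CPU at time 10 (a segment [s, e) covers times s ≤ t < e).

104

Gantt: | idle 0-1 | 105 1-3 | 103 3-4 | idle 4-7 | 101 7-9 | 104 9-12 | 102 12-15 |
Completion: 101=9  102=15  103=4  104=12  105=3
Turnaround (C−A): 101=2  102=5  103=1  104=5  105=2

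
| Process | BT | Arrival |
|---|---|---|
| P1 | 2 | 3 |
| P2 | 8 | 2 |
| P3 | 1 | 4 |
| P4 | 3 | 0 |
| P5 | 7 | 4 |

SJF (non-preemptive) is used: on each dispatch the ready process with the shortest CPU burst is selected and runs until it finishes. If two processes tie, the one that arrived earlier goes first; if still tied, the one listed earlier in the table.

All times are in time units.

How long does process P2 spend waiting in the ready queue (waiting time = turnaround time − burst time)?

Timeline: | P4 0-3 | P1 3-5 | P3 5-6 | P5 6-13 | P2 13-21 |
Completion: P1=5  P2=21  P3=6  P4=3  P5=13
Turnaround (C−A): P1=2  P2=19  P3=2  P4=3  P5=9
Waiting(P2) = turnaround − burst = 19 − 8 = 11

11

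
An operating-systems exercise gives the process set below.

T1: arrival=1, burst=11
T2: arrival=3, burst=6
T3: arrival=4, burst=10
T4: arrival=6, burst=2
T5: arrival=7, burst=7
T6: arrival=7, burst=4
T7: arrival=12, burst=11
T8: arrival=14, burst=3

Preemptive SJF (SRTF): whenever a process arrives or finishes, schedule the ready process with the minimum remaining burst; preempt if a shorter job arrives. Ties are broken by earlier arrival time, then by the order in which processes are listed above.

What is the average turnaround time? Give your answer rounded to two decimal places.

19.50

Schedule: | idle 0-1 | T1 1-3 | T2 3-6 | T4 6-8 | T2 8-11 | T6 11-15 | T8 15-18 | T5 18-25 | T1 25-34 | T3 34-44 | T7 44-55 |
Completion: T1=34  T2=11  T3=44  T4=8  T5=25  T6=15  T7=55  T8=18
Turnaround times: T1=33, T2=8, T3=40, T4=2, T5=18, T6=8, T7=43, T8=4
Average turnaround = (33+8+40+2+18+8+43+4) / 8 = 156/8 = 19.50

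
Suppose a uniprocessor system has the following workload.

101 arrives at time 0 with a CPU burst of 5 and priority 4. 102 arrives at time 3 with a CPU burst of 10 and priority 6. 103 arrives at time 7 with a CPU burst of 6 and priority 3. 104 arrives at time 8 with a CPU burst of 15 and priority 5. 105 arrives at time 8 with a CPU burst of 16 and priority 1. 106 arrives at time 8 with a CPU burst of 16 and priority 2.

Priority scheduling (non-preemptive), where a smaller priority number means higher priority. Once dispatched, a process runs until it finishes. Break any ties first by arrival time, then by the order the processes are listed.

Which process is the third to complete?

Gantt: | 101 0-5 | 102 5-15 | 105 15-31 | 106 31-47 | 103 47-53 | 104 53-68 |
Completion: 101=5  102=15  103=53  104=68  105=31  106=47
Turnaround (C−A): 101=5  102=12  103=46  104=60  105=23  106=39
Finish order: 101 → 102 → 105 → 106 → 103 → 104

105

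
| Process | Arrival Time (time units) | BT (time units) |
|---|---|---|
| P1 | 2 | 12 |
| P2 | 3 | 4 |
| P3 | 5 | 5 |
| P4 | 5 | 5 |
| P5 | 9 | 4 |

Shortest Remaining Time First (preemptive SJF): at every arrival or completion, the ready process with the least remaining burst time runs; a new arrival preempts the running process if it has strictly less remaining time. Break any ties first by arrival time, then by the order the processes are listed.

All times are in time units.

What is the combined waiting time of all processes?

34

Timeline: | idle 0-2 | P1 2-3 | P2 3-7 | P3 7-12 | P5 12-16 | P4 16-21 | P1 21-32 |
Completion: P1=32  P2=7  P3=12  P4=21  P5=16
Turnaround (C−A): P1=30  P2=4  P3=7  P4=16  P5=7
Waiting = turnaround − burst: P1=18, P2=0, P3=2, P4=11, P5=3
Total waiting = 18 + 0 + 2 + 11 + 3 = 34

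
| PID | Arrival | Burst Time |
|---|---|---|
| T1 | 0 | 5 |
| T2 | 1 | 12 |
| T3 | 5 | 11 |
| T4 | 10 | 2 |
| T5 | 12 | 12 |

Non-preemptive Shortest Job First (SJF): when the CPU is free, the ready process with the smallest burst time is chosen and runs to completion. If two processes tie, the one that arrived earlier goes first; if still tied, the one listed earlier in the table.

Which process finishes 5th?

Gantt: | T1 0-5 | T3 5-16 | T4 16-18 | T2 18-30 | T5 30-42 |
Completion: T1=5  T2=30  T3=16  T4=18  T5=42
Finish order: T1 → T3 → T4 → T2 → T5

T5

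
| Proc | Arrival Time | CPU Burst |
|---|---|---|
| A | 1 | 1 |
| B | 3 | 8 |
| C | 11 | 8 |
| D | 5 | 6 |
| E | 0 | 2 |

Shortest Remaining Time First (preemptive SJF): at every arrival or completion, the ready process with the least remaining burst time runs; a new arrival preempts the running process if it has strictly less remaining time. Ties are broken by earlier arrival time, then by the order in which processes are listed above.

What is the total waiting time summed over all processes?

13

Schedule: | E 0-2 | A 2-3 | B 3-11 | D 11-17 | C 17-25 |
Completion: A=3  B=11  C=25  D=17  E=2
Waiting = turnaround − burst: A=1, B=0, C=6, D=6, E=0
Total waiting = 1 + 0 + 6 + 6 + 0 = 13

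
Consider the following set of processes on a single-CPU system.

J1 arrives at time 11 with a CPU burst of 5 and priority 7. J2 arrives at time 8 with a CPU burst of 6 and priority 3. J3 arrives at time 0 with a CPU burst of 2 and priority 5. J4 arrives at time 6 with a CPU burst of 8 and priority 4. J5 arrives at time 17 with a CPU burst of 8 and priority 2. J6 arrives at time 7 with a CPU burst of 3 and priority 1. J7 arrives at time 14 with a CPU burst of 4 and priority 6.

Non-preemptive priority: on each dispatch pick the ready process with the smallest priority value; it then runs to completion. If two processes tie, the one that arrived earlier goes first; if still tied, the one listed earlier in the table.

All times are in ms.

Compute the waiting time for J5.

0

Schedule: | J3 0-2 | idle 2-6 | J4 6-14 | J6 14-17 | J5 17-25 | J2 25-31 | J7 31-35 | J1 35-40 |
Completion: J1=40  J2=31  J3=2  J4=14  J5=25  J6=17  J7=35
Turnaround (C−A): J1=29  J2=23  J3=2  J4=8  J5=8  J6=10  J7=21
Waiting(J5) = turnaround − burst = 8 − 8 = 0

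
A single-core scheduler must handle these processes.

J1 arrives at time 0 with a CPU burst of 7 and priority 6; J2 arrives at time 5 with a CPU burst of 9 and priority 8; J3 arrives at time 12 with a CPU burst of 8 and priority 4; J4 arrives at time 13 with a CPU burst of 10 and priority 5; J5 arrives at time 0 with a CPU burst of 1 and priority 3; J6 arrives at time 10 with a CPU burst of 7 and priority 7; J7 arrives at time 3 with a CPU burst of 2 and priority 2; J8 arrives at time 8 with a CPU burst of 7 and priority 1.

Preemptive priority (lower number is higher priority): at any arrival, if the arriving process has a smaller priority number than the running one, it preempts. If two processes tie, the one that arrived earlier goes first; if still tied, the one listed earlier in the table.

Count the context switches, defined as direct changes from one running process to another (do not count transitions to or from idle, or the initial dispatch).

9

Gantt: | J5 0-1 | J1 1-3 | J7 3-5 | J1 5-8 | J8 8-15 | J3 15-23 | J4 23-33 | J1 33-35 | J6 35-42 | J2 42-51 |
Completion: J1=35  J2=51  J3=23  J4=33  J5=1  J6=42  J7=5  J8=15
Turnaround (C−A): J1=35  J2=46  J3=11  J4=20  J5=1  J6=32  J7=2  J8=7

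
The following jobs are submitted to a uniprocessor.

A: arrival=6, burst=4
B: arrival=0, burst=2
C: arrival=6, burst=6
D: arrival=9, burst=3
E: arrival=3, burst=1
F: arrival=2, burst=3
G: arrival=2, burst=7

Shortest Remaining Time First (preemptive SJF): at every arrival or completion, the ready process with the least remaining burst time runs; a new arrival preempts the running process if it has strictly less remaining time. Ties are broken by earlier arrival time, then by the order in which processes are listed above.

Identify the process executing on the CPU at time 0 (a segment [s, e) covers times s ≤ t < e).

Gantt: | B 0-2 | F 2-3 | E 3-4 | F 4-6 | A 6-10 | D 10-13 | C 13-19 | G 19-26 |
Completion: A=10  B=2  C=19  D=13  E=4  F=6  G=26
Turnaround (C−A): A=4  B=2  C=13  D=4  E=1  F=4  G=24

B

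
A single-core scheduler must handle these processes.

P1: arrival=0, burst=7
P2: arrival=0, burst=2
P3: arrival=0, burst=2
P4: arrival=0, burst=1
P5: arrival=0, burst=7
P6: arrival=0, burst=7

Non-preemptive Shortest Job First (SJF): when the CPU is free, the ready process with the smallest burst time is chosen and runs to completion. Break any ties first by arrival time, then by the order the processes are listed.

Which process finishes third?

Timeline: | P4 0-1 | P2 1-3 | P3 3-5 | P1 5-12 | P5 12-19 | P6 19-26 |
Completion: P1=12  P2=3  P3=5  P4=1  P5=19  P6=26
Turnaround (C−A): P1=12  P2=3  P3=5  P4=1  P5=19  P6=26
Finish order: P4 → P2 → P3 → P1 → P5 → P6

P3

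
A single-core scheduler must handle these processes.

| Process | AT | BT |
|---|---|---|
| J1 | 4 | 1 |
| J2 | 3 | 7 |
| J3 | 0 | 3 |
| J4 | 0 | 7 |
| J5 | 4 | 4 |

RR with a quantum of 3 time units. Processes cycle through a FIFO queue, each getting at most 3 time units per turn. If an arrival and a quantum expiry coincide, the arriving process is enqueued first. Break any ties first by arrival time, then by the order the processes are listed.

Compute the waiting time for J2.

12

Timeline: | J3 0-3 | J4 3-6 | J2 6-9 | J1 9-10 | J5 10-13 | J4 13-16 | J2 16-19 | J5 19-20 | J4 20-21 | J2 21-22 |
Completion: J1=10  J2=22  J3=3  J4=21  J5=20
Turnaround (C−A): J1=6  J2=19  J3=3  J4=21  J5=16
Waiting(J2) = turnaround − burst = 19 − 7 = 12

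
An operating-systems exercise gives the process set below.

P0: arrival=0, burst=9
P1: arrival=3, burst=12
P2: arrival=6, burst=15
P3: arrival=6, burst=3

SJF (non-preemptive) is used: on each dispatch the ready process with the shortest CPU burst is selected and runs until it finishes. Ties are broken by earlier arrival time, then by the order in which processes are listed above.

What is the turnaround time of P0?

Schedule: | P0 0-9 | P3 9-12 | P1 12-24 | P2 24-39 |
Completion: P0=9  P1=24  P2=39  P3=12
Turnaround (C−A): P0=9  P1=21  P2=33  P3=6
Turnaround(P0) = completion − arrival = 9 − 0 = 9

9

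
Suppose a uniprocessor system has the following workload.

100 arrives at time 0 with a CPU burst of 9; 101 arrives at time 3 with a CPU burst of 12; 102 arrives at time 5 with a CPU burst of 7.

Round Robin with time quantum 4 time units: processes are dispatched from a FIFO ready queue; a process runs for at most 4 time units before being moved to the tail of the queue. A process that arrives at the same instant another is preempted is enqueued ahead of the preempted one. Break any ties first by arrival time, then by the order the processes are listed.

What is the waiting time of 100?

12

Schedule: | 100 0-4 | 101 4-8 | 100 8-12 | 102 12-16 | 101 16-20 | 100 20-21 | 102 21-24 | 101 24-28 |
Completion: 100=21  101=28  102=24
Turnaround (C−A): 100=21  101=25  102=19
Waiting(100) = turnaround − burst = 21 − 9 = 12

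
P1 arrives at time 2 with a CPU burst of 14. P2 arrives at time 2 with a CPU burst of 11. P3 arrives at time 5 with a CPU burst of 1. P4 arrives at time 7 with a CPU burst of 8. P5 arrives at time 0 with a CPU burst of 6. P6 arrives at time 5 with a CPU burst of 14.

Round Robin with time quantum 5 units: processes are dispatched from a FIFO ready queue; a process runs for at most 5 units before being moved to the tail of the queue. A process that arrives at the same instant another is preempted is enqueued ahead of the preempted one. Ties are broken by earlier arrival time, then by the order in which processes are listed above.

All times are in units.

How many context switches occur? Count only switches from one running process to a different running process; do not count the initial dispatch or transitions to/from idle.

Schedule: | P5 0-5 | P1 5-10 | P2 10-15 | P3 15-16 | P6 16-21 | P5 21-22 | P4 22-27 | P1 27-32 | P2 32-37 | P6 37-42 | P4 42-45 | P1 45-49 | P2 49-50 | P6 50-54 |
Completion: P1=49  P2=50  P3=16  P4=45  P5=22  P6=54
Turnaround (C−A): P1=47  P2=48  P3=11  P4=38  P5=22  P6=49

13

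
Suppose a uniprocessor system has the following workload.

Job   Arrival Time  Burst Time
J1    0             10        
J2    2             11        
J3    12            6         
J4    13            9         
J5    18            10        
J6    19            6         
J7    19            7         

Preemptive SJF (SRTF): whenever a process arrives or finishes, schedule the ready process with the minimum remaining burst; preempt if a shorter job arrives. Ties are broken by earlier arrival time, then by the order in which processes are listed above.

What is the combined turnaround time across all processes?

150

Schedule: | J1 0-10 | J2 10-12 | J3 12-18 | J2 18-19 | J6 19-25 | J7 25-32 | J2 32-40 | J4 40-49 | J5 49-59 |
Completion: J1=10  J2=40  J3=18  J4=49  J5=59  J6=25  J7=32
Turnaround (C−A): J1=10  J2=38  J3=6  J4=36  J5=41  J6=6  J7=13
Turnaround = completion − arrival: J1=10, J2=38, J3=6, J4=36, J5=41, J6=6, J7=13
Total turnaround = 10 + 38 + 6 + 36 + 41 + 6 + 13 = 150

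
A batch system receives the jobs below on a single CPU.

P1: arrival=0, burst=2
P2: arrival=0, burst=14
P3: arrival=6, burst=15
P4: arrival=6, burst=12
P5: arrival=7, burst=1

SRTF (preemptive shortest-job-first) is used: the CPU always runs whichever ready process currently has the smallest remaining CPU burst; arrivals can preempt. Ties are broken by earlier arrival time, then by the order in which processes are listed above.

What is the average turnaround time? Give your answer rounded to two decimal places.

Schedule: | P1 0-2 | P2 2-7 | P5 7-8 | P2 8-17 | P4 17-29 | P3 29-44 |
Completion: P1=2  P2=17  P3=44  P4=29  P5=8
Turnaround (C−A): P1=2  P2=17  P3=38  P4=23  P5=1
Turnaround times: P1=2, P2=17, P3=38, P4=23, P5=1
Average turnaround = (2+17+38+23+1) / 5 = 81/5 = 16.20

16.20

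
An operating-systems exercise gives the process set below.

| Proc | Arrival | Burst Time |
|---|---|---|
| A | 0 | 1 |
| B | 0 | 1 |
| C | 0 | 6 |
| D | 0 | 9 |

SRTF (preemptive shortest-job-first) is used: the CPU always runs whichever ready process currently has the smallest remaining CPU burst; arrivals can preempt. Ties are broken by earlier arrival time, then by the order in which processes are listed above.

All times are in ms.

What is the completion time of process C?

8

Timeline: | A 0-1 | B 1-2 | C 2-8 | D 8-17 |
Completion: A=1  B=2  C=8  D=17
Turnaround (C−A): A=1  B=2  C=8  D=17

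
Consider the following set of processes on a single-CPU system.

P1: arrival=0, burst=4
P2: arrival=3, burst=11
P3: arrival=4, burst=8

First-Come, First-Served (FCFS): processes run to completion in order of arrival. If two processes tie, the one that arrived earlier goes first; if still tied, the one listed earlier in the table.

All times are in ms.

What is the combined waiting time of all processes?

12

Schedule: | P1 0-4 | P2 4-15 | P3 15-23 |
Completion: P1=4  P2=15  P3=23
Turnaround (C−A): P1=4  P2=12  P3=19
Waiting = turnaround − burst: P1=0, P2=1, P3=11
Total waiting = 0 + 1 + 11 = 12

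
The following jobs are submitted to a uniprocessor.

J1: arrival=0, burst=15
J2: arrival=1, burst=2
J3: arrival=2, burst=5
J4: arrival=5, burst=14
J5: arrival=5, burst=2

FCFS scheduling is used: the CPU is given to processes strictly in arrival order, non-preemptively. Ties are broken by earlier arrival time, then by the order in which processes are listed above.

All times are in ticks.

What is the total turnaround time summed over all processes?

115

Gantt: | J1 0-15 | J2 15-17 | J3 17-22 | J4 22-36 | J5 36-38 |
Completion: J1=15  J2=17  J3=22  J4=36  J5=38
Turnaround (C−A): J1=15  J2=16  J3=20  J4=31  J5=33
Turnaround = completion − arrival: J1=15, J2=16, J3=20, J4=31, J5=33
Total turnaround = 15 + 16 + 20 + 31 + 33 = 115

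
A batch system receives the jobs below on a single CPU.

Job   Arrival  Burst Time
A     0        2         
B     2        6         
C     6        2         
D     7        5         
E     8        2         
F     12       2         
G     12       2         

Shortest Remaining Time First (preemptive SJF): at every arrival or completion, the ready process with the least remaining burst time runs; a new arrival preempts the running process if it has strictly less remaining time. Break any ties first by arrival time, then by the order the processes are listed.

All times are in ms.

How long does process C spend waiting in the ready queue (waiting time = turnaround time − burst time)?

2

Timeline: | A 0-2 | B 2-8 | C 8-10 | E 10-12 | F 12-14 | G 14-16 | D 16-21 |
Completion: A=2  B=8  C=10  D=21  E=12  F=14  G=16
Turnaround (C−A): A=2  B=6  C=4  D=14  E=4  F=2  G=4
Waiting(C) = turnaround − burst = 4 − 2 = 2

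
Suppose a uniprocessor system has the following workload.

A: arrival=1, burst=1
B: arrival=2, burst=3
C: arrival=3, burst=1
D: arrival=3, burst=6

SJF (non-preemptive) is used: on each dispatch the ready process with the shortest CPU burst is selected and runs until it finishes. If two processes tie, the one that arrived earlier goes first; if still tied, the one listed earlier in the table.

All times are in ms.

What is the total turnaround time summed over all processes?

Timeline: | idle 0-1 | A 1-2 | B 2-5 | C 5-6 | D 6-12 |
Completion: A=2  B=5  C=6  D=12
Turnaround = completion − arrival: A=1, B=3, C=3, D=9
Total turnaround = 1 + 3 + 3 + 9 = 16

16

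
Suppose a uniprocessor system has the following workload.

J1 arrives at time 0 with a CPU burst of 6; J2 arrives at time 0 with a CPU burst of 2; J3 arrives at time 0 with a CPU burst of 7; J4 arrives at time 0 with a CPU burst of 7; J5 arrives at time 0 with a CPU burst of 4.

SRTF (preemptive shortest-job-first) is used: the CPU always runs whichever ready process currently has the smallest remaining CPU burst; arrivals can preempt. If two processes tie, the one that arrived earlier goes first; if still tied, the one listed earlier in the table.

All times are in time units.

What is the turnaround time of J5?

6

Schedule: | J2 0-2 | J5 2-6 | J1 6-12 | J3 12-19 | J4 19-26 |
Completion: J1=12  J2=2  J3=19  J4=26  J5=6
Turnaround(J5) = completion − arrival = 6 − 0 = 6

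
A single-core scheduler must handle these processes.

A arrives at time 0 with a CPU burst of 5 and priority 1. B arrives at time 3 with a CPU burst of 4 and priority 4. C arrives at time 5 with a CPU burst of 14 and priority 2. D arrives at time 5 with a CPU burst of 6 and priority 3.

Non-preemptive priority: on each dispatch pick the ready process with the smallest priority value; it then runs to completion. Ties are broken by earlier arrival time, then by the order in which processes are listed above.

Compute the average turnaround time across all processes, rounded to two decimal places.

Schedule: | A 0-5 | C 5-19 | D 19-25 | B 25-29 |
Completion: A=5  B=29  C=19  D=25
Turnaround times: A=5, B=26, C=14, D=20
Average turnaround = (5+26+14+20) / 4 = 65/4 = 16.25

16.25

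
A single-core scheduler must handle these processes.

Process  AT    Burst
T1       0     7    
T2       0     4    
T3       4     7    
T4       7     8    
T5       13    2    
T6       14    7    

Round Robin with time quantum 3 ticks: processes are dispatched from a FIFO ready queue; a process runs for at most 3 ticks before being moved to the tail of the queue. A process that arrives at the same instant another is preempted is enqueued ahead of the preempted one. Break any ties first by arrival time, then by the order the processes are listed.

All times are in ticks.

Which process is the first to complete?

Gantt: | T1 0-3 | T2 3-6 | T1 6-9 | T3 9-12 | T2 12-13 | T4 13-16 | T1 16-17 | T3 17-20 | T5 20-22 | T6 22-25 | T4 25-28 | T3 28-29 | T6 29-32 | T4 32-34 | T6 34-35 |
Completion: T1=17  T2=13  T3=29  T4=34  T5=22  T6=35
Finish order: T2 → T1 → T5 → T3 → T4 → T6

T2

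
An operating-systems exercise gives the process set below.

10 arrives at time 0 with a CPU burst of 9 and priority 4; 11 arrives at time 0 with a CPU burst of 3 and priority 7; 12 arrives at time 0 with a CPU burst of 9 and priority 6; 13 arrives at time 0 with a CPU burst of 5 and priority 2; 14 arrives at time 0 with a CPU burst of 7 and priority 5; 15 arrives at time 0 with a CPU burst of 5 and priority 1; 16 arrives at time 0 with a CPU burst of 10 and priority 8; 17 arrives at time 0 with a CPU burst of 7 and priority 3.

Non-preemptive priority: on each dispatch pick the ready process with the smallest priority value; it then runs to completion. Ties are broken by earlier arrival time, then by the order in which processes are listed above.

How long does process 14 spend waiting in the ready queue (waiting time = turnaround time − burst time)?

Timeline: | 15 0-5 | 13 5-10 | 17 10-17 | 10 17-26 | 14 26-33 | 12 33-42 | 11 42-45 | 16 45-55 |
Completion: 10=26  11=45  12=42  13=10  14=33  15=5  16=55  17=17
Waiting(14) = turnaround − burst = 33 − 7 = 26

26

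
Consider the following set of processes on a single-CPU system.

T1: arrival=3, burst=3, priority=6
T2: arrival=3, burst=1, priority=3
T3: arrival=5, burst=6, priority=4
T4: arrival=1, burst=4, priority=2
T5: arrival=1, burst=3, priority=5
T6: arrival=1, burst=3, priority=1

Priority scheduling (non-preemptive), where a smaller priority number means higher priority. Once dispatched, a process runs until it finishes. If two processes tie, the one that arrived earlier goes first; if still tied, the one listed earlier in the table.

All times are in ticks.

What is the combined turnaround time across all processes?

Schedule: | idle 0-1 | T6 1-4 | T4 4-8 | T2 8-9 | T3 9-15 | T5 15-18 | T1 18-21 |
Completion: T1=21  T2=9  T3=15  T4=8  T5=18  T6=4
Turnaround = completion − arrival: T1=18, T2=6, T3=10, T4=7, T5=17, T6=3
Total turnaround = 18 + 6 + 10 + 7 + 17 + 3 = 61

61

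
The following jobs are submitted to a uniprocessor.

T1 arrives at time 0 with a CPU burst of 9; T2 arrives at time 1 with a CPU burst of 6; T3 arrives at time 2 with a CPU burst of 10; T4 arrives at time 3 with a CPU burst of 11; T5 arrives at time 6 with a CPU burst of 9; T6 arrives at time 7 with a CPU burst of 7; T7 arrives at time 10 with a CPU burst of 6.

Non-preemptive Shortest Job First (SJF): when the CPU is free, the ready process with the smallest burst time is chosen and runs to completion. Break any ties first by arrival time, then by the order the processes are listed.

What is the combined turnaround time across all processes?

Timeline: | T1 0-9 | T2 9-15 | T7 15-21 | T6 21-28 | T5 28-37 | T3 37-47 | T4 47-58 |
Completion: T1=9  T2=15  T3=47  T4=58  T5=37  T6=28  T7=21
Turnaround = completion − arrival: T1=9, T2=14, T3=45, T4=55, T5=31, T6=21, T7=11
Total turnaround = 9 + 14 + 45 + 55 + 31 + 21 + 11 = 186

186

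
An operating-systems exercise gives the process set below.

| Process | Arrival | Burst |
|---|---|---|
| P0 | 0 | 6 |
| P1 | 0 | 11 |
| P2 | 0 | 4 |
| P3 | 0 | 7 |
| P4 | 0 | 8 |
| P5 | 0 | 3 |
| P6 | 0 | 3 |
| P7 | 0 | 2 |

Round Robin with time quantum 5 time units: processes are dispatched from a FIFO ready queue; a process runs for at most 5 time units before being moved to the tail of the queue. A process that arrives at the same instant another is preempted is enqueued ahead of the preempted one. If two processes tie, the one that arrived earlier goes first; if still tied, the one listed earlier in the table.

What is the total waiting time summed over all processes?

Schedule: | P0 0-5 | P1 5-10 | P2 10-14 | P3 14-19 | P4 19-24 | P5 24-27 | P6 27-30 | P7 30-32 | P0 32-33 | P1 33-38 | P3 38-40 | P4 40-43 | P1 43-44 |
Completion: P0=33  P1=44  P2=14  P3=40  P4=43  P5=27  P6=30  P7=32
Waiting = turnaround − burst: P0=27, P1=33, P2=10, P3=33, P4=35, P5=24, P6=27, P7=30
Total waiting = 27 + 33 + 10 + 33 + 35 + 24 + 27 + 30 = 219

219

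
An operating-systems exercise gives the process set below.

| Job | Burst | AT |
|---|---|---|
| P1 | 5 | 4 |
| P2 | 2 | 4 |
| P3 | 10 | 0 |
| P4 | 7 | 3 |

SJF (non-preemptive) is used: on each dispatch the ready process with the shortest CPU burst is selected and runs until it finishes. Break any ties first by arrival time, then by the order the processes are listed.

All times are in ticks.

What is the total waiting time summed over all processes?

Gantt: | P3 0-10 | P2 10-12 | P1 12-17 | P4 17-24 |
Completion: P1=17  P2=12  P3=10  P4=24
Turnaround (C−A): P1=13  P2=8  P3=10  P4=21
Waiting = turnaround − burst: P1=8, P2=6, P3=0, P4=14
Total waiting = 8 + 6 + 0 + 14 = 28

28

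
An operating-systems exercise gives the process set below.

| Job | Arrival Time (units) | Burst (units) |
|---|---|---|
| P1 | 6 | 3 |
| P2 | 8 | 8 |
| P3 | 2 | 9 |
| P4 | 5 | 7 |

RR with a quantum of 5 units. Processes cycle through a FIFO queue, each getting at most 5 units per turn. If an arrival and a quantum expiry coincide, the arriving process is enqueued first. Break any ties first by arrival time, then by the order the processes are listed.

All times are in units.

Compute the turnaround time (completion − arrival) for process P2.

Gantt: | idle 0-2 | P3 2-7 | P4 7-12 | P1 12-15 | P3 15-19 | P2 19-24 | P4 24-26 | P2 26-29 |
Completion: P1=15  P2=29  P3=19  P4=26
Turnaround (C−A): P1=9  P2=21  P3=17  P4=21
Turnaround(P2) = completion − arrival = 29 − 8 = 21

21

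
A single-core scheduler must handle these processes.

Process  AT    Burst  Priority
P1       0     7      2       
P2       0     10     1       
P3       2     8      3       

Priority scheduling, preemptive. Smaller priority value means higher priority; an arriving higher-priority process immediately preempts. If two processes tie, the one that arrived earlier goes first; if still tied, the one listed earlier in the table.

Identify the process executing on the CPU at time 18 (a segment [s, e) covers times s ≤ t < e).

P3

Schedule: | P2 0-10 | P1 10-17 | P3 17-25 |
Completion: P1=17  P2=10  P3=25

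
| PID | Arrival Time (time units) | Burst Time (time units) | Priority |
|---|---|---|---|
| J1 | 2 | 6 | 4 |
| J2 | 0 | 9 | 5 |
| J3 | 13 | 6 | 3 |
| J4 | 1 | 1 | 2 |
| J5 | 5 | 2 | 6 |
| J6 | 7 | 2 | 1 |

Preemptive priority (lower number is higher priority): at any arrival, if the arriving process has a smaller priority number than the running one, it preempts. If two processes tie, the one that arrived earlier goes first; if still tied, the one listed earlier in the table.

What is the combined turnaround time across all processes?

Schedule: | J2 0-1 | J4 1-2 | J1 2-7 | J6 7-9 | J1 9-10 | J2 10-13 | J3 13-19 | J2 19-24 | J5 24-26 |
Completion: J1=10  J2=24  J3=19  J4=2  J5=26  J6=9
Turnaround (C−A): J1=8  J2=24  J3=6  J4=1  J5=21  J6=2
Turnaround = completion − arrival: J1=8, J2=24, J3=6, J4=1, J5=21, J6=2
Total turnaround = 8 + 24 + 6 + 1 + 21 + 2 = 62

62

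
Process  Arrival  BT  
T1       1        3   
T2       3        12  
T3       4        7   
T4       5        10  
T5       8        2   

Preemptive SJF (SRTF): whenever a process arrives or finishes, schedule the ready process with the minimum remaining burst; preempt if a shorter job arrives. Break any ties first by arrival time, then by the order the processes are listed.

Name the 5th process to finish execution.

T2

Schedule: | idle 0-1 | T1 1-4 | T3 4-8 | T5 8-10 | T3 10-13 | T4 13-23 | T2 23-35 |
Completion: T1=4  T2=35  T3=13  T4=23  T5=10
Turnaround (C−A): T1=3  T2=32  T3=9  T4=18  T5=2
Finish order: T1 → T5 → T3 → T4 → T2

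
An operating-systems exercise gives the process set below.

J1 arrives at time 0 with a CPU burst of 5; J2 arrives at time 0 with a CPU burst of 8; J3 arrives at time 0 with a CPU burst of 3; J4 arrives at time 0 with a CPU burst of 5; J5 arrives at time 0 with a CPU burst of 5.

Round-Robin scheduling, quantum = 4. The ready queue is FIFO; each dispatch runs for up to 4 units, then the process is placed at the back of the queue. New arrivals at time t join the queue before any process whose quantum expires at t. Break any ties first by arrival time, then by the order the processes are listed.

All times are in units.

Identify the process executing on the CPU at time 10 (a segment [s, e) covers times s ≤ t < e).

J3

Schedule: | J1 0-4 | J2 4-8 | J3 8-11 | J4 11-15 | J5 15-19 | J1 19-20 | J2 20-24 | J4 24-25 | J5 25-26 |
Completion: J1=20  J2=24  J3=11  J4=25  J5=26
Turnaround (C−A): J1=20  J2=24  J3=11  J4=25  J5=26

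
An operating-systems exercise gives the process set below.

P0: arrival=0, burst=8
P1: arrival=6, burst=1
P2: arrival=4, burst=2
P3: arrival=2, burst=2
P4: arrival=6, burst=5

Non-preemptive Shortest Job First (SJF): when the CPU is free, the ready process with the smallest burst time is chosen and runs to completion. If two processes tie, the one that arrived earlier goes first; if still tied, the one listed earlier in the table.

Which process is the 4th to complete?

P2

Schedule: | P0 0-8 | P1 8-9 | P3 9-11 | P2 11-13 | P4 13-18 |
Completion: P0=8  P1=9  P2=13  P3=11  P4=18
Turnaround (C−A): P0=8  P1=3  P2=9  P3=9  P4=12
Finish order: P0 → P1 → P3 → P2 → P4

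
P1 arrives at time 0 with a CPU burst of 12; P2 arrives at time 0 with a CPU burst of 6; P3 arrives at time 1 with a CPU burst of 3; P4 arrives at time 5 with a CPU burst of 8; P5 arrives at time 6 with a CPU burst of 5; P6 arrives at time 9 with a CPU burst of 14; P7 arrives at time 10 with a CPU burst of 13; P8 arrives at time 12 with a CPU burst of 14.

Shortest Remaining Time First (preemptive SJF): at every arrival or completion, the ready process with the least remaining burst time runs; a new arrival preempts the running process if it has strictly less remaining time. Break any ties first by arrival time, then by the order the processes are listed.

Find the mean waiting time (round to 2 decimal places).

18.50

Schedule: | P2 0-1 | P3 1-4 | P2 4-9 | P5 9-14 | P4 14-22 | P1 22-34 | P7 34-47 | P6 47-61 | P8 61-75 |
Completion: P1=34  P2=9  P3=4  P4=22  P5=14  P6=61  P7=47  P8=75
Turnaround (C−A): P1=34  P2=9  P3=3  P4=17  P5=8  P6=52  P7=37  P8=63
Waiting times: P1=22, P2=3, P3=0, P4=9, P5=3, P6=38, P7=24, P8=49
Average waiting = (22+3+0+9+3+38+24+49) / 8 = 148/8 = 18.50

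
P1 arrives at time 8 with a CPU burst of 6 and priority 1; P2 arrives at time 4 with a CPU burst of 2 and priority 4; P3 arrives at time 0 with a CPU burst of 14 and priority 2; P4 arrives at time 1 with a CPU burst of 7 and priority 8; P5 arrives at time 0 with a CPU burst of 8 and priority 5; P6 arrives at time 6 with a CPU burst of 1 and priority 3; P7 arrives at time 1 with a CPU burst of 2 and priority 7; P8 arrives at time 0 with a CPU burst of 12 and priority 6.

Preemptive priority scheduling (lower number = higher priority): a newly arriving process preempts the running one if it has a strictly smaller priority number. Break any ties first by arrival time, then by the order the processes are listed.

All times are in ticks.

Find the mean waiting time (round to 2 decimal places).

Timeline: | P3 0-8 | P1 8-14 | P3 14-20 | P6 20-21 | P2 21-23 | P5 23-31 | P8 31-43 | P7 43-45 | P4 45-52 |
Completion: P1=14  P2=23  P3=20  P4=52  P5=31  P6=21  P7=45  P8=43
Waiting times: P1=0, P2=17, P3=6, P4=44, P5=23, P6=14, P7=42, P8=31
Average waiting = (0+17+6+44+23+14+42+31) / 8 = 177/8 = 22.13

22.13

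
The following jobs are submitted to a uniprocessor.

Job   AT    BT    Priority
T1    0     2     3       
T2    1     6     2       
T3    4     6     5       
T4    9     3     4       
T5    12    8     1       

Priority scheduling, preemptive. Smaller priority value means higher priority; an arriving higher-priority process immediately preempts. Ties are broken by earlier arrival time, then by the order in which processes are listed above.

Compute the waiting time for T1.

Timeline: | T1 0-1 | T2 1-7 | T1 7-8 | T3 8-9 | T4 9-12 | T5 12-20 | T3 20-25 |
Completion: T1=8  T2=7  T3=25  T4=12  T5=20
Turnaround (C−A): T1=8  T2=6  T3=21  T4=3  T5=8
Waiting(T1) = turnaround − burst = 8 − 2 = 6

6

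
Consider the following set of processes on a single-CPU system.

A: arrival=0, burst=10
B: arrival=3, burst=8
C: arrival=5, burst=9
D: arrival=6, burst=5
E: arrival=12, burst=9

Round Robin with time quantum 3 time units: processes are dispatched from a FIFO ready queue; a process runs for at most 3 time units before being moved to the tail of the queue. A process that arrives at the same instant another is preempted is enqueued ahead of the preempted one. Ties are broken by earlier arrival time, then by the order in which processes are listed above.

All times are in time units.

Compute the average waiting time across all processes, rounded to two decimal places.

20.80

Gantt: | A 0-3 | B 3-6 | A 6-9 | C 9-12 | D 12-15 | B 15-18 | A 18-21 | E 21-24 | C 24-27 | D 27-29 | B 29-31 | A 31-32 | E 32-35 | C 35-38 | E 38-41 |
Completion: A=32  B=31  C=38  D=29  E=41
Waiting times: A=22, B=20, C=24, D=18, E=20
Average waiting = (22+20+24+18+20) / 5 = 104/5 = 20.80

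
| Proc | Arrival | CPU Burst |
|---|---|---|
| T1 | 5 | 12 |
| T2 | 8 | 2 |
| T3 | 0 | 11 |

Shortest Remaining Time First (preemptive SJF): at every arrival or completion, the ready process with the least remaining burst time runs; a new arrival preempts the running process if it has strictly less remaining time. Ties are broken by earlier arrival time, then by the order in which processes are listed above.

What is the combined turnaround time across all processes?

Timeline: | T3 0-8 | T2 8-10 | T3 10-13 | T1 13-25 |
Completion: T1=25  T2=10  T3=13
Turnaround (C−A): T1=20  T2=2  T3=13
Turnaround = completion − arrival: T1=20, T2=2, T3=13
Total turnaround = 20 + 2 + 13 = 35

35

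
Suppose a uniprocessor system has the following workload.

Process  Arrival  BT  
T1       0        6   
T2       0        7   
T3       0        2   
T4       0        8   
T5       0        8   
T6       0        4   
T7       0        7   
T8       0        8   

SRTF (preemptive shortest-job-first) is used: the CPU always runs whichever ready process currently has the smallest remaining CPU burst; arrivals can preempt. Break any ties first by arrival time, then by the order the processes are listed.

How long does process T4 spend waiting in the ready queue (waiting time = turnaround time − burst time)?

Timeline: | T3 0-2 | T6 2-6 | T1 6-12 | T2 12-19 | T7 19-26 | T4 26-34 | T5 34-42 | T8 42-50 |
Completion: T1=12  T2=19  T3=2  T4=34  T5=42  T6=6  T7=26  T8=50
Turnaround (C−A): T1=12  T2=19  T3=2  T4=34  T5=42  T6=6  T7=26  T8=50
Waiting(T4) = turnaround − burst = 34 − 8 = 26

26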